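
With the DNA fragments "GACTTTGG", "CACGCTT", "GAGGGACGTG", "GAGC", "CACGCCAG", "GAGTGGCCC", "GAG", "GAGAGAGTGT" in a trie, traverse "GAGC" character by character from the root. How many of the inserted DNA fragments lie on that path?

2

Check each prefix of "GAGC" against the stored set — each match is an end-marker on the path.
Prefixes of the query that are stored words: "GAG", "GAGC"
Count: 2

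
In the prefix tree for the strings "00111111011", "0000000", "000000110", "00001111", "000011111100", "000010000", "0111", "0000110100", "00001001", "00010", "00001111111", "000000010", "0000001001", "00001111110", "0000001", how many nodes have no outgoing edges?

11

A leaf is a node with no children — equivalently, the end of a word that is not a proper prefix of any other stored word.
Those words: "000000010", "0000001001", "000000110", "000010000", "00001001", "0000110100", "000011111100", "00001111111", "00010", "00111111011", "0111"
Leaf count: 11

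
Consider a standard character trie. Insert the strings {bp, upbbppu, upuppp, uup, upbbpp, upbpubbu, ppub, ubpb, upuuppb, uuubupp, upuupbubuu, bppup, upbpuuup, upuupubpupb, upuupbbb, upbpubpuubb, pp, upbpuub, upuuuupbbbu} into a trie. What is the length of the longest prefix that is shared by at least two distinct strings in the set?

6

The deepest shared node is where two words last agree before diverging.
"upbbpp" and "upbbppu" agree on "upbbpp" (6 characters) before diverging; nothing deeper is shared.
Longest shared-prefix length: 6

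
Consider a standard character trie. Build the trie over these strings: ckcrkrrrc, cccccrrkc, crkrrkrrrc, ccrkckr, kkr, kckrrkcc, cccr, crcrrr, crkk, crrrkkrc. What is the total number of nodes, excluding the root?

53

For each word, the new-node count is its length minus the longest prefix already in the trie:
  "ckcrkrrrc" → 9 new (c, k, c, r, k, r, r, r, c)
  "cccccrrkc" → prefix "c" already present; 8 new (c, c, c, c, r, r, k, c)
  "crkrrkrrrc" → prefix "c" already present; 9 new (r, k, r, r, k, r, r, r, c)
  "ccrkckr" → prefix "cc" already present; 5 new (r, k, c, k, r)
  "kkr" → 3 new (k, k, r)
  "kckrrkcc" → prefix "k" already present; 7 new (c, k, r, r, k, c, c)
  "cccr" → prefix "ccc" already present; 1 new (r)
  "crcrrr" → prefix "cr" already present; 4 new (c, r, r, r)
  "crkk" → prefix "crk" already present; 1 new (k)
  "crrrkkrc" → prefix "cr" already present; 6 new (r, r, k, k, r, c)
Total nodes = 9 + 8 + 9 + 5 + 3 + 7 + 1 + 4 + 1 + 6 = 53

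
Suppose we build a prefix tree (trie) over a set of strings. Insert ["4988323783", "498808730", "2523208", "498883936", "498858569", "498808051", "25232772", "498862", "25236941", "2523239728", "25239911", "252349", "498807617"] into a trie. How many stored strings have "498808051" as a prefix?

Walk to "498808051"; the words in its subtree are exactly those with that prefix.
Matches: "498808051"
Count: 1

1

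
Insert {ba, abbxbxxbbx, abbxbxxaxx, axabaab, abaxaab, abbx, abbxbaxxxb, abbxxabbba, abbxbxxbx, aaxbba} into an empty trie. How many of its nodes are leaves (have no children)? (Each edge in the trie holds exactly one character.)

Leaves are exactly the stored words that no other stored word extends.
Those words: "aaxbba", "abaxaab", "abbxbaxxxb", "abbxbxxaxx", "abbxbxxbbx", "abbxbxxbx", "abbxxabbba", "axabaab", "ba"
Leaf count: 9

9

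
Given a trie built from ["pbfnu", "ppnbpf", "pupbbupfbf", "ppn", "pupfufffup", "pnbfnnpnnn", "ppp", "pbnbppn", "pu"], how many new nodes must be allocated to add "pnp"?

"pn" is already a path in the trie; the remaining "p" must be added.
So 3 − 2 = 1 new nodes.

1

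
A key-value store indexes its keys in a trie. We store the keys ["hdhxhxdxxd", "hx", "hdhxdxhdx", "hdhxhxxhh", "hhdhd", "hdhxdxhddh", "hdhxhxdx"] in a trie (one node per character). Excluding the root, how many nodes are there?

Count nodes per top-level branch (shared prefixes stored once):
  'h'-branch (hdhxdxhddh, hdhxdxhdx, hdhxhxdx, hdhxhxdxxd, hdhxhxxhh, hhdhd, hx): 25 nodes
Sum: 25

25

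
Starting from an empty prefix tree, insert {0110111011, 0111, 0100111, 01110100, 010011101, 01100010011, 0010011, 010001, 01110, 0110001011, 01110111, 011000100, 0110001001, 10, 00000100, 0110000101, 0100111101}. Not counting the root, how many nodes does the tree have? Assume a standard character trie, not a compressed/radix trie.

Insert word by word; a character creates a node only if that edge doesn't already exist:
  "0110111011" → 10 new (0, 1, 1, 0, 1, 1, 1, 0, 1, 1)
  "0111" → prefix "011" already present; 1 new (1)
  "0100111" → prefix "01" already present; 5 new (0, 0, 1, 1, 1)
  "01110100" → prefix "0111" already present; 4 new (0, 1, 0, 0)
  "010011101" → prefix "0100111" already present; 2 new (0, 1)
  "01100010011" → prefix "0110" already present; 7 new (0, 0, 1, 0, 0, 1, 1)
  "0010011" → prefix "0" already present; 6 new (0, 1, 0, 0, 1, 1)
  "010001" → prefix "0100" already present; 2 new (0, 1)
  "01110" → prefix "01110" already present; 0 new (none)
  "0110001011" → prefix "01100010" already present; 2 new (1, 1)
  "01110111" → prefix "011101" already present; 2 new (1, 1)
  "011000100" → prefix "011000100" already present; 0 new (none)
  "0110001001" → prefix "0110001001" already present; 0 new (none)
  "10" → 2 new (1, 0)
  "00000100" → prefix "00" already present; 6 new (0, 0, 0, 1, 0, 0)
  "0110000101" → prefix "011000" already present; 4 new (0, 1, 0, 1)
  "0100111101" → prefix "0100111" already present; 3 new (1, 0, 1)
Total nodes = 10 + 1 + 5 + 4 + 2 + 7 + 6 + 2 + 0 + 2 + 2 + 0 + 0 + 2 + 6 + 4 + 3 = 56

56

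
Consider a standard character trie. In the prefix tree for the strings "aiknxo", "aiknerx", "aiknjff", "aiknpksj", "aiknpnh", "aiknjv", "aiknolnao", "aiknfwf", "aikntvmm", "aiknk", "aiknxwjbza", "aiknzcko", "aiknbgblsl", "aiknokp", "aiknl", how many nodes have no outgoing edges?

15

A leaf is a node with no children — equivalently, the end of a word that is not a proper prefix of any other stored word.
Those words: "aiknbgblsl", "aiknerx", "aiknfwf", "aiknjff", "aiknjv", "aiknk", "aiknl", "aiknokp", "aiknolnao", "aiknpksj", "aiknpnh", "aikntvmm", "aiknxo", "aiknxwjbza", "aiknzcko"
Leaf count: 15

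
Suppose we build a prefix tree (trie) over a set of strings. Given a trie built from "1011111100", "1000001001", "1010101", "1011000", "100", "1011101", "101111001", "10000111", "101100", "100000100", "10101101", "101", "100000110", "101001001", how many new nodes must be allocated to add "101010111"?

2

Walking "101010111" from the root, the first 7 characters ("1010101") follow existing edges; "1" is the first miss.
So 9 − 7 = 2 new nodes.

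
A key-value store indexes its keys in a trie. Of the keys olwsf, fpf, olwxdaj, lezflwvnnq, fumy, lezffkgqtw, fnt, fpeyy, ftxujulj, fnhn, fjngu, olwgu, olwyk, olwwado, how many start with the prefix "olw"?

5

Walk to "olw"; the words in its subtree are exactly those with that prefix.
Matches: "olwgu", "olwsf", "olwwado", "olwxdaj", "olwyk"
Count: 5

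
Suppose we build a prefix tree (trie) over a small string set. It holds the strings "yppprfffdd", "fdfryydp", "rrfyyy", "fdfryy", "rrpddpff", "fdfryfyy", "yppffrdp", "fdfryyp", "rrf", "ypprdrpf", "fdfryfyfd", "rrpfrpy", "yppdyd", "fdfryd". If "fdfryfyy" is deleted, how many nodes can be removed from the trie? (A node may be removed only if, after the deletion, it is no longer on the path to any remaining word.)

1

Walk "fdfryfyy" from the leaf back toward the root, removing each node that no remaining word uses.
The suffix "y" (1 node) is used only by "fdfryfyy"; the node for "fdfryfy" still has the child "f", so pruning stops there.
Nodes removed: 1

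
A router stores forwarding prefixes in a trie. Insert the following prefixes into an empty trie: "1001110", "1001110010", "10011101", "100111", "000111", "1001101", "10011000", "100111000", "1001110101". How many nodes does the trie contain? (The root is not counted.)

Trie structure (* marks end of a word):
(root)
├─ 0
│  └─ 0
│     └─ 0
│        └─ 1
│           └─ 1
│              └─ 1 *
└─ 1
   └─ 0
      └─ 0
         └─ 1
            └─ 1
               ├─ 0
               │  ├─ 0
               │  │  └─ 0 *
               │  └─ 1 *
               └─ 1 *
                  └─ 0 *
                     ├─ 0
                     │  ├─ 0 *
                     │  └─ 1
                     │     └─ 0 *
                     └─ 1 *
                        └─ 0
                           └─ 1 *
Counting every labelled node above: 24.

24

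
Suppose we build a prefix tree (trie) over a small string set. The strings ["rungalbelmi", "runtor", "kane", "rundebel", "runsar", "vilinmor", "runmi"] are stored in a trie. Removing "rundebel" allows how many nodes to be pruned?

After clearing the end-marker at "rundebel", prune upward until reaching a node still needed by another word.
The suffix "debel" (5 nodes) is used only by "rundebel"; the node for "run" still has the child "g", so pruning stops there.
Nodes removed: 5

5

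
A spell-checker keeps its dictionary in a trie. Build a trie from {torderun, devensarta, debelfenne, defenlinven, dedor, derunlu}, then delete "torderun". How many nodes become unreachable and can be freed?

8

After clearing the end-marker at "torderun", prune upward until reaching a node still needed by another word.
No other word shares any prefix with "torderun", so all 8 of its nodes go.
Nodes removed: 8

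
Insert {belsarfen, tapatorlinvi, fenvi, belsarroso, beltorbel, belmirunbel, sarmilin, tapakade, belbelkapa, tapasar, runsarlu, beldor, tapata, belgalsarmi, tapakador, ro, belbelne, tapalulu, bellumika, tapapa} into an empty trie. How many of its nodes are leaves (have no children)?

20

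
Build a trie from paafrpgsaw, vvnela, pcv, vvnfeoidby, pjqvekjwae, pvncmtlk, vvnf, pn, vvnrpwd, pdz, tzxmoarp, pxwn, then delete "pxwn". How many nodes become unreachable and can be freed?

After clearing the end-marker at "pxwn", prune upward until reaching a node still needed by another word.
The suffix "xwn" (3 nodes) is used only by "pxwn"; the node for "p" still has the child "a", so pruning stops there.
Nodes removed: 3

3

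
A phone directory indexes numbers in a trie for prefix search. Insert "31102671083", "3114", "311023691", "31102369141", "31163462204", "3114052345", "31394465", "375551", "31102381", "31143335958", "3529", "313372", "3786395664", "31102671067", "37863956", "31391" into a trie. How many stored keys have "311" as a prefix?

9

Walk to "311"; the words in its subtree are exactly those with that prefix.
Words under "311": 311023691, 31102369141, 31102381, 31102671067, 31102671083, 3114, 3114052345, 31143335958, 31163462204
Count: 9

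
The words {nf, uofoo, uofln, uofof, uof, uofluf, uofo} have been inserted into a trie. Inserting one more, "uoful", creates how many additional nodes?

Walking "uoful" from the root, the first 3 characters ("uof") follow existing edges; "u" is the first miss.
Each of the 2 remaining characters creates one node.

2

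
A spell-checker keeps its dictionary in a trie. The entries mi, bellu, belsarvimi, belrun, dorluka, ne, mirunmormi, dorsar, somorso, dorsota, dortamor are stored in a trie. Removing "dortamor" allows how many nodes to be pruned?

Walk "dortamor" from the leaf back toward the root, removing each node that no remaining word uses.
The suffix "tamor" (5 nodes) is used only by "dortamor"; the node for "dor" still has the child "l", so pruning stops there.
Nodes removed: 5

5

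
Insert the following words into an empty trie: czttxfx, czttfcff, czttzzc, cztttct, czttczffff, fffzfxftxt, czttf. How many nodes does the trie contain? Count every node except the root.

33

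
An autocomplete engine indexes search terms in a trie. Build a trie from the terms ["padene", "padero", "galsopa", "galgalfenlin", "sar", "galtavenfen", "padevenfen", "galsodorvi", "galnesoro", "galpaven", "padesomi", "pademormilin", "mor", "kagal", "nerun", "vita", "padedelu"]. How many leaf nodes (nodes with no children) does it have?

17

A leaf is a node with no children — equivalently, the end of a word that is not a proper prefix of any other stored word.
Those words: "galgalfenlin", "galnesoro", "galpaven", "galsodorvi", "galsopa", "galtavenfen", "kagal", "mor", "nerun", "padedelu", "pademormilin", "padene", "padero", "padesomi", "padevenfen", "sar", "vita"
Leaf count: 17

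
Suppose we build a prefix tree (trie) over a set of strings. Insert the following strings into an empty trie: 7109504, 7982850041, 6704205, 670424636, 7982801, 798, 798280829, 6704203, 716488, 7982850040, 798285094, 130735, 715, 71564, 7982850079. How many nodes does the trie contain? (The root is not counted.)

51

Count nodes per top-level branch (shared prefixes stored once):
  '1'-branch (130735): 6 nodes
  '6'-branch (6704203, 6704205, 670424636): 12 nodes
  '7'-branch (7109504, 715, 71564, 716488, 798, 7982801, 798280829, 7982850040, 7982850041, 7982850079, 798285094): 33 nodes
Sum: 51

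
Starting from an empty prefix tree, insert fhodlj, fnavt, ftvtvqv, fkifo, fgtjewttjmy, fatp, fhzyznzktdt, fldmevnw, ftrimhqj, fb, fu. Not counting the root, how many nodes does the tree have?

Insert word by word; a character creates a node only if that edge doesn't already exist:
  "fhodlj" → 6 new (f, h, o, d, l, j)
  "fnavt" → prefix "f" already present; 4 new (n, a, v, t)
  "ftvtvqv" → prefix "f" already present; 6 new (t, v, t, v, q, v)
  "fkifo" → prefix "f" already present; 4 new (k, i, f, o)
  "fgtjewttjmy" → prefix "f" already present; 10 new (g, t, j, e, w, t, t, j, m, y)
  "fatp" → prefix "f" already present; 3 new (a, t, p)
  "fhzyznzktdt" → prefix "fh" already present; 9 new (z, y, z, n, z, k, t, d, t)
  "fldmevnw" → prefix "f" already present; 7 new (l, d, m, e, v, n, w)
  "ftrimhqj" → prefix "ft" already present; 6 new (r, i, m, h, q, j)
  "fb" → prefix "f" already present; 1 new (b)
  "fu" → prefix "f" already present; 1 new (u)
Total nodes = 6 + 4 + 6 + 4 + 10 + 3 + 9 + 7 + 6 + 1 + 1 = 57

57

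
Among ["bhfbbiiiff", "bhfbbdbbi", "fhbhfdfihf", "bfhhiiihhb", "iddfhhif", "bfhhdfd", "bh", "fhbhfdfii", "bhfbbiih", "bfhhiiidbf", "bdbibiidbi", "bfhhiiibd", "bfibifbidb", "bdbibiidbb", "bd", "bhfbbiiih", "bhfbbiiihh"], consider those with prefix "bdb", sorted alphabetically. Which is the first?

bdbibiidbb

DFS of the "bdb" subtree visits, in order: "bdbibiidbb", "bdbibiidbi"
Position 1: bdbibiidbb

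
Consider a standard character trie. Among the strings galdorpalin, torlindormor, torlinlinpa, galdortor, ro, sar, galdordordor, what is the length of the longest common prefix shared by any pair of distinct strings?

Equivalently: take the maximum, over all pairs, of their longest common prefix length.
"galdordordor" and "galdorpalin" agree on "galdor" (6 characters) before diverging; nothing deeper is shared.
Longest shared-prefix length: 6

6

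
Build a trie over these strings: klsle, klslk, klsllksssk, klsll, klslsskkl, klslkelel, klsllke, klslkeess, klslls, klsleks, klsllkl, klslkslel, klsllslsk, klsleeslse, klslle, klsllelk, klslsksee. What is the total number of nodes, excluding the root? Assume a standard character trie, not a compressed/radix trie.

48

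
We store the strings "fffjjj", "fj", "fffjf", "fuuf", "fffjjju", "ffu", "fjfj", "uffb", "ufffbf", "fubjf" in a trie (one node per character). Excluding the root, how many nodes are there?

25

For each word, the new-node count is its length minus the longest prefix already in the trie:
  "fffjjj" → 6 new (f, f, f, j, j, j)
  "fj" → prefix "f" already present; 1 new (j)
  "fffjf" → prefix "fffj" already present; 1 new (f)
  "fuuf" → prefix "f" already present; 3 new (u, u, f)
  "fffjjju" → prefix "fffjjj" already present; 1 new (u)
  "ffu" → prefix "ff" already present; 1 new (u)
  "fjfj" → prefix "fj" already present; 2 new (f, j)
  "uffb" → 4 new (u, f, f, b)
  "ufffbf" → prefix "uff" already present; 3 new (f, b, f)
  "fubjf" → prefix "fu" already present; 3 new (b, j, f)
Total nodes = 6 + 1 + 1 + 3 + 1 + 1 + 2 + 4 + 3 + 3 = 25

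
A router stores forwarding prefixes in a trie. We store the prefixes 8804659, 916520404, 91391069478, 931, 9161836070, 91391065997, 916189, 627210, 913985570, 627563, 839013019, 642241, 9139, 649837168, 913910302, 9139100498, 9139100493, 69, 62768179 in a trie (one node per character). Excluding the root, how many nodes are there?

87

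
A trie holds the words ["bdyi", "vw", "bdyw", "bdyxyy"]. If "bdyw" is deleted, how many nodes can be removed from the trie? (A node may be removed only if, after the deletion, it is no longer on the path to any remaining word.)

1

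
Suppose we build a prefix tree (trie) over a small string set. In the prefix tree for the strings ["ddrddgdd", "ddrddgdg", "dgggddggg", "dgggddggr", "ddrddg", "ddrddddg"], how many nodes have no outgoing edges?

Leaves are exactly the stored words that no other stored word extends.
Those words: "ddrddddg", "ddrddgdd", "ddrddgdg", "dgggddggg", "dgggddggr"
Leaf count: 5

5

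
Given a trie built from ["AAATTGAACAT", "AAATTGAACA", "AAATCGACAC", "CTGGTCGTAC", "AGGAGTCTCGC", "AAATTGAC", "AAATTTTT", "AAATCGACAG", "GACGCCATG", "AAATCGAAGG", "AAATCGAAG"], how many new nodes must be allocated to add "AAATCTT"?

Walking "AAATCTT" from the root, the first 5 characters ("AAATC") follow existing edges; "T" is the first miss.
Each of the 2 remaining characters creates one node.

2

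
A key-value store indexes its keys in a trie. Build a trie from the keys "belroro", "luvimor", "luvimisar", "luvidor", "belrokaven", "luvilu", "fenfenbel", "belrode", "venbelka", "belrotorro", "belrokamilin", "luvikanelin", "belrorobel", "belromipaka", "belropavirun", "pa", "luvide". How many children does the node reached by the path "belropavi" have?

Walk "belropavi" from the root, arriving at one node.
Characters that immediately follow "belropavi" among the stored strings: {r}.
That node has 1 child edge.

1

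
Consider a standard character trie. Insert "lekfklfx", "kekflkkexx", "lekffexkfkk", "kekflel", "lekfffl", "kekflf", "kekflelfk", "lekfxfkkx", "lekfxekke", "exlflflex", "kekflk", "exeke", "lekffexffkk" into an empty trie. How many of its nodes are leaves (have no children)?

A leaf is a node with no children — equivalently, the end of a word that is not a proper prefix of any other stored word.
Those words: "exeke", "exlflflex", "kekflelfk", "kekflf", "kekflkkexx", "lekffexffkk", "lekffexkfkk", "lekfffl", "lekfklfx", "lekfxekke", "lekfxfkkx"
Leaf count: 11

11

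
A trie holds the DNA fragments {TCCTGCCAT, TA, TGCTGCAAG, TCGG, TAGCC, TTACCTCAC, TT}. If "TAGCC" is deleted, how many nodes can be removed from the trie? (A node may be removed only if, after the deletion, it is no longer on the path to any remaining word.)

3

A node on "TAGCC"'s path can go only if nothing else ends at it or branches off below it.
The suffix "GCC" (3 nodes) is used only by "TAGCC"; "TA" is itself a stored word, so pruning stops there.
Nodes removed: 3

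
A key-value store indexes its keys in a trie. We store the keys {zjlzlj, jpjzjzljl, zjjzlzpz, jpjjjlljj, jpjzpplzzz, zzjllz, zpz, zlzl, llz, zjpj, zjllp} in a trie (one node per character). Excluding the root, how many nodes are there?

For each word, the new-node count is its length minus the longest prefix already in the trie:
  "zjlzlj" → 6 new (z, j, l, z, l, j)
  "jpjzjzljl" → 9 new (j, p, j, z, j, z, l, j, l)
  "zjjzlzpz" → prefix "zj" already present; 6 new (j, z, l, z, p, z)
  "jpjjjlljj" → prefix "jpj" already present; 6 new (j, j, l, l, j, j)
  "jpjzpplzzz" → prefix "jpjz" already present; 6 new (p, p, l, z, z, z)
  "zzjllz" → prefix "z" already present; 5 new (z, j, l, l, z)
  "zpz" → prefix "z" already present; 2 new (p, z)
  "zlzl" → prefix "z" already present; 3 new (l, z, l)
  "llz" → 3 new (l, l, z)
  "zjpj" → prefix "zj" already present; 2 new (p, j)
  "zjllp" → prefix "zjl" already present; 2 new (l, p)
Total nodes = 6 + 9 + 6 + 6 + 6 + 5 + 2 + 3 + 3 + 2 + 2 = 50

50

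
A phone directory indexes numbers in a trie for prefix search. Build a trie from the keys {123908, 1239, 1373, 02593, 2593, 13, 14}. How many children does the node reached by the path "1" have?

3

Follow the path "1" to its node, then look at its outgoing edges.
Characters that immediately follow "1" among the stored strings: {2, 3, 4}.
That node has 3 child edges.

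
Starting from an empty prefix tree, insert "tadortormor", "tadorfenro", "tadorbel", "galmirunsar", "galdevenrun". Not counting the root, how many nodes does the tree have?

Insert word by word; a character creates a node only if that edge doesn't already exist:
  "tadortormor" → 11 new (t, a, d, o, r, t, o, r, m, o, r)
  "tadorfenro" → prefix "tador" already present; 5 new (f, e, n, r, o)
  "tadorbel" → prefix "tador" already present; 3 new (b, e, l)
  "galmirunsar" → 11 new (g, a, l, m, i, r, u, n, s, a, r)
  "galdevenrun" → prefix "gal" already present; 8 new (d, e, v, e, n, r, u, n)
Total nodes = 11 + 5 + 3 + 11 + 8 = 38

38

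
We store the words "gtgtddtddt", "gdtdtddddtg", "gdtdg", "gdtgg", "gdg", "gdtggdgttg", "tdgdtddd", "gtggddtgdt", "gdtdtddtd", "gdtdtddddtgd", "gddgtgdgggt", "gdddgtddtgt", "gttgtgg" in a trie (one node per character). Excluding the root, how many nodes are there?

69

Insert word by word; a character creates a node only if that edge doesn't already exist:
  "gtgtddtddt" → 10 new (g, t, g, t, d, d, t, d, d, t)
  "gdtdtddddtg" → prefix "g" already present; 10 new (d, t, d, t, d, d, d, d, t, g)
  "gdtdg" → prefix "gdtd" already present; 1 new (g)
  "gdtgg" → prefix "gdt" already present; 2 new (g, g)
  "gdg" → prefix "gd" already present; 1 new (g)
  "gdtggdgttg" → prefix "gdtgg" already present; 5 new (d, g, t, t, g)
  "tdgdtddd" → 8 new (t, d, g, d, t, d, d, d)
  "gtggddtgdt" → prefix "gtg" already present; 7 new (g, d, d, t, g, d, t)
  "gdtdtddtd" → prefix "gdtdtdd" already present; 2 new (t, d)
  "gdtdtddddtgd" → prefix "gdtdtddddtg" already present; 1 new (d)
  "gddgtgdgggt" → prefix "gd" already present; 9 new (d, g, t, g, d, g, g, g, t)
  "gdddgtddtgt" → prefix "gdd" already present; 8 new (d, g, t, d, d, t, g, t)
  "gttgtgg" → prefix "gt" already present; 5 new (t, g, t, g, g)
Total nodes = 10 + 10 + 1 + 2 + 1 + 5 + 8 + 7 + 2 + 1 + 9 + 8 + 5 = 69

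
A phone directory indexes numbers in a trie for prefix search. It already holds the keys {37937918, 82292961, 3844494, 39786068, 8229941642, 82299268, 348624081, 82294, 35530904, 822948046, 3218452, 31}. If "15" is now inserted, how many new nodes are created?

2

"15" shares no prefix with any stored word, so all 2 characters open new nodes.
2 − 0 = 2 new nodes.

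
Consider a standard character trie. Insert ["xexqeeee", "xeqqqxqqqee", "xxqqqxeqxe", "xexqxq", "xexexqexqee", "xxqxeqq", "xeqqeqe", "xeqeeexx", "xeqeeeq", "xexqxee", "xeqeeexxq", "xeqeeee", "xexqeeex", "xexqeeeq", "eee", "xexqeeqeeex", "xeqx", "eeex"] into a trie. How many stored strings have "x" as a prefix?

Traverse to the node for "x", then collect every word in that subtree.
Matches: "xeqeeee", "xeqeeeq", "xeqeeexx", "xeqeeexxq", "xeqqeqe", "xeqqqxqqqee", "xeqx", "xexexqexqee", "xexqeeee", "xexqeeeq", "xexqeeex", "xexqeeqeeex", "xexqxee", "xexqxq", "xxqqqxeqxe", "xxqxeqq"
Count: 16

16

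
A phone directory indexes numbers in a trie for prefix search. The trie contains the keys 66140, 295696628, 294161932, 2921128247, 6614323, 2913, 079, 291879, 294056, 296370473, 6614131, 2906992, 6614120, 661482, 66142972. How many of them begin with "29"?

8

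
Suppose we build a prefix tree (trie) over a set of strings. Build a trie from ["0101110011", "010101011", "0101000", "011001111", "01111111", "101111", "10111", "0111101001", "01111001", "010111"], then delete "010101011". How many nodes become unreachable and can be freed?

4

A node on "010101011"'s path can go only if nothing else ends at it or branches off below it.
The suffix "1011" (4 nodes) is used only by "010101011"; the node for "01010" still has the child "0", so pruning stops there.
Nodes removed: 4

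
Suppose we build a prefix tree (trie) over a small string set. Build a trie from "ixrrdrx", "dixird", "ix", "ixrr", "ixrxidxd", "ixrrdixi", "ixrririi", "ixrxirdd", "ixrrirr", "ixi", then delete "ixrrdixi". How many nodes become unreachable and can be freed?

A node on "ixrrdixi"'s path can go only if nothing else ends at it or branches off below it.
The suffix "ixi" (3 nodes) is used only by "ixrrdixi"; the node for "ixrrd" still has the child "r", so pruning stops there.
Nodes removed: 3

3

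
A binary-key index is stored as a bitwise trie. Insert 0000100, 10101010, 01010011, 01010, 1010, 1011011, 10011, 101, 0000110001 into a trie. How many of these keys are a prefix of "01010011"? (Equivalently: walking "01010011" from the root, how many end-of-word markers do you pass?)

Traverse "01010011" character by character; count nodes along the way that are marked as word ends.
Prefixes of the query that are stored words: "01010", "01010011"
Count: 2

2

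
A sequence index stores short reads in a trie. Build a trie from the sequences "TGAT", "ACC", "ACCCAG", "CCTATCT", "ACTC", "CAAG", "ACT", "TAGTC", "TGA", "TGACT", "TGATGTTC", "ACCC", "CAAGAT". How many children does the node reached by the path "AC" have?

The children of the "AC" node are the distinct next characters among strings starting with "AC".
Distinct next characters after "AC": C, T.
That node has 2 child edges.

2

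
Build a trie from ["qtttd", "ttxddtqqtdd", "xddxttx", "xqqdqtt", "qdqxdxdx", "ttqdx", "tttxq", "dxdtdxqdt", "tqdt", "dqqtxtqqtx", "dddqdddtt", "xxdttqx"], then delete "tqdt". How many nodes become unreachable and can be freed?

3

After clearing the end-marker at "tqdt", prune upward until reaching a node still needed by another word.
The suffix "qdt" (3 nodes) is used only by "tqdt"; the node for "t" still has the child "t", so pruning stops there.
Nodes removed: 3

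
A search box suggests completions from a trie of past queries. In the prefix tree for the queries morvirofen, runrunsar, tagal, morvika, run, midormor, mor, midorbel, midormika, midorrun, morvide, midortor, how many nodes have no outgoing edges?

A leaf is a node with no children — equivalently, the end of a word that is not a proper prefix of any other stored word.
Those words: "midorbel", "midormika", "midormor", "midorrun", "midortor", "morvide", "morvika", "morvirofen", "runrunsar", "tagal"
Leaf count: 10

10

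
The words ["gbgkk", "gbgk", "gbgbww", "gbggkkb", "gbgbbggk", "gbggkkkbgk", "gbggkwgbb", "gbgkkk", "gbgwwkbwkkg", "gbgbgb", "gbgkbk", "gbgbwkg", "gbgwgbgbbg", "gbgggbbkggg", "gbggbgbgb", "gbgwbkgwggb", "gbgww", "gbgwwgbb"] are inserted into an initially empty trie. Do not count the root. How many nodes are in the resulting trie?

67

Insert word by word; a character creates a node only if that edge doesn't already exist:
  "gbgkk" → 5 new (g, b, g, k, k)
  "gbgk" → prefix "gbgk" already present; 0 new (none)
  "gbgbww" → prefix "gbg" already present; 3 new (b, w, w)
  "gbggkkb" → prefix "gbg" already present; 4 new (g, k, k, b)
  "gbgbbggk" → prefix "gbgb" already present; 4 new (b, g, g, k)
  "gbggkkkbgk" → prefix "gbggkk" already present; 4 new (k, b, g, k)
  "gbggkwgbb" → prefix "gbggk" already present; 4 new (w, g, b, b)
  "gbgkkk" → prefix "gbgkk" already present; 1 new (k)
  "gbgwwkbwkkg" → prefix "gbg" already present; 8 new (w, w, k, b, w, k, k, g)
  "gbgbgb" → prefix "gbgb" already present; 2 new (g, b)
  "gbgkbk" → prefix "gbgk" already present; 2 new (b, k)
  "gbgbwkg" → prefix "gbgbw" already present; 2 new (k, g)
  "gbgwgbgbbg" → prefix "gbgw" already present; 6 new (g, b, g, b, b, g)
  "gbgggbbkggg" → prefix "gbgg" already present; 7 new (g, b, b, k, g, g, g)
  "gbggbgbgb" → prefix "gbgg" already present; 5 new (b, g, b, g, b)
  "gbgwbkgwggb" → prefix "gbgw" already present; 7 new (b, k, g, w, g, g, b)
  "gbgww" → prefix "gbgww" already present; 0 new (none)
  "gbgwwgbb" → prefix "gbgww" already present; 3 new (g, b, b)
Total nodes = 5 + 0 + 3 + 4 + 4 + 4 + 4 + 1 + 8 + 2 + 2 + 2 + 6 + 7 + 5 + 7 + 0 + 3 = 67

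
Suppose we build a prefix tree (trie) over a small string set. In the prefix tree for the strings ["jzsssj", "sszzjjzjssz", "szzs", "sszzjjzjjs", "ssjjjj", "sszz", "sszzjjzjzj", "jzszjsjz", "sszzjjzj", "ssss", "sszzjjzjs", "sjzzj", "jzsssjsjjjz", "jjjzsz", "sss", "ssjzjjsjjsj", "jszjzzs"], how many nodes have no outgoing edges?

A leaf is a node with no children — equivalently, the end of a word that is not a proper prefix of any other stored word.
Those words: "jjjzsz", "jszjzzs", "jzsssjsjjjz", "jzszjsjz", "sjzzj", "ssjjjj", "ssjzjjsjjsj", "ssss", "sszzjjzjjs", "sszzjjzjssz", "sszzjjzjzj", "szzs"
Leaf count: 12

12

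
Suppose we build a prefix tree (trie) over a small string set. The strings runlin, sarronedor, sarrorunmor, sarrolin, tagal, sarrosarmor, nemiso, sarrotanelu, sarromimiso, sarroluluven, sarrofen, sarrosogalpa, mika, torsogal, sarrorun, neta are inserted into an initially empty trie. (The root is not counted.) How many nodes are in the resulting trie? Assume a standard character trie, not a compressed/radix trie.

82

Insert word by word; a character creates a node only if that edge doesn't already exist:
  "runlin" → 6 new (r, u, n, l, i, n)
  "sarronedor" → 10 new (s, a, r, r, o, n, e, d, o, r)
  "sarrorunmor" → prefix "sarro" already present; 6 new (r, u, n, m, o, r)
  "sarrolin" → prefix "sarro" already present; 3 new (l, i, n)
  "tagal" → 5 new (t, a, g, a, l)
  "sarrosarmor" → prefix "sarro" already present; 6 new (s, a, r, m, o, r)
  "nemiso" → 6 new (n, e, m, i, s, o)
  "sarrotanelu" → prefix "sarro" already present; 6 new (t, a, n, e, l, u)
  "sarromimiso" → prefix "sarro" already present; 6 new (m, i, m, i, s, o)
  "sarroluluven" → prefix "sarrol" already present; 6 new (u, l, u, v, e, n)
  "sarrofen" → prefix "sarro" already present; 3 new (f, e, n)
  "sarrosogalpa" → prefix "sarros" already present; 6 new (o, g, a, l, p, a)
  "mika" → 4 new (m, i, k, a)
  "torsogal" → prefix "t" already present; 7 new (o, r, s, o, g, a, l)
  "sarrorun" → prefix "sarrorun" already present; 0 new (none)
  "neta" → prefix "ne" already present; 2 new (t, a)
Total nodes = 6 + 10 + 6 + 3 + 5 + 6 + 6 + 6 + 6 + 6 + 3 + 6 + 4 + 7 + 0 + 2 = 82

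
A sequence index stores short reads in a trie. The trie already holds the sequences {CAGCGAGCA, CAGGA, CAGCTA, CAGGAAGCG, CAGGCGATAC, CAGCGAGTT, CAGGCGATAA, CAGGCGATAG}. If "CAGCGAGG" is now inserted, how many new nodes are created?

Walking "CAGCGAGG" from the root, the first 7 characters ("CAGCGAG") follow existing edges; "G" is the first miss.
New nodes needed: |"CAGCGAGG"| − 7 = 8 − 7 = 1.

1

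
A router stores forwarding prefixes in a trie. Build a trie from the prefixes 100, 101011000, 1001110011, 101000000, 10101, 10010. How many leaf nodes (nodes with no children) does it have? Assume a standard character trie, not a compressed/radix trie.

4

A leaf is a node with no children — equivalently, the end of a word that is not a proper prefix of any other stored word.
Those words: "10010", "1001110011", "101000000", "101011000"
Leaf count: 4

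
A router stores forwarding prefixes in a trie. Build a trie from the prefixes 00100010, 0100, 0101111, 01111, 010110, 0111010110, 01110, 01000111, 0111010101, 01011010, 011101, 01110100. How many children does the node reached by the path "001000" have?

1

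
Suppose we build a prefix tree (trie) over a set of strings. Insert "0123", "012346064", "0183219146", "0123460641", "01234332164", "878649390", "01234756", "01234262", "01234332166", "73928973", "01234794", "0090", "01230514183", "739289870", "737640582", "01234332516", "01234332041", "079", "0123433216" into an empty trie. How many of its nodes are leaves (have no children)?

A leaf is a node with no children — equivalently, the end of a word that is not a proper prefix of any other stored word.
Those words: "0090", "01230514183", "01234262", "01234332041", "01234332164", "01234332166", "01234332516", "0123460641", "01234756", "01234794", "0183219146", "079", "737640582", "73928973", "739289870", "878649390"
Leaf count: 16

16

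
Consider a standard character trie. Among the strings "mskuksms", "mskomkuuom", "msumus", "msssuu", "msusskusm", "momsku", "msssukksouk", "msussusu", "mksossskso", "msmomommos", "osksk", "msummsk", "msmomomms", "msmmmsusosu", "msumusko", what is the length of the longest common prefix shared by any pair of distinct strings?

8

Look for the deepest trie node that still has at least two words in its subtree.
e.g. "msmomommos" and "msmomomms" share the prefix "msmomomm" of length 8; no pair shares a longer one.
Longest shared-prefix length: 8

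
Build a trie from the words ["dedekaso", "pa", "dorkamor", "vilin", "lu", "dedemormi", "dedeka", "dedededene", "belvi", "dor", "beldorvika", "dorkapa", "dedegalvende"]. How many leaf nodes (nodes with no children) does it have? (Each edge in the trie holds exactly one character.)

A leaf is a node with no children — equivalently, the end of a word that is not a proper prefix of any other stored word.
Those words: "beldorvika", "belvi", "dedededene", "dedegalvende", "dedekaso", "dedemormi", "dorkamor", "dorkapa", "lu", "pa", "vilin"
Leaf count: 11

11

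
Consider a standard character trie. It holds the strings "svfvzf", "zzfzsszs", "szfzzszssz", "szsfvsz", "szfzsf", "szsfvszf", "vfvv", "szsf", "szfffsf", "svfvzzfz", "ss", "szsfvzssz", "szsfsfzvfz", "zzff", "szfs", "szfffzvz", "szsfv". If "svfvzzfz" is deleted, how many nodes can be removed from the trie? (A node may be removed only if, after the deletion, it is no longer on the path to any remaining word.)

After clearing the end-marker at "svfvzzfz", prune upward until reaching a node still needed by another word.
The suffix "zfz" (3 nodes) is used only by "svfvzzfz"; the node for "svfvz" still has the child "f", so pruning stops there.
Nodes removed: 3

3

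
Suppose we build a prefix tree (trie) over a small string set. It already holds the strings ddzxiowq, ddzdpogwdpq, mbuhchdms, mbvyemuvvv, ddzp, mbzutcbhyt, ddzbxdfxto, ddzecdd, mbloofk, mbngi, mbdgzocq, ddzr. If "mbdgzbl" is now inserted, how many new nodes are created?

"mbdgz" is already a path in the trie; the remaining "bl" must be added.
So 7 − 5 = 2 new nodes.

2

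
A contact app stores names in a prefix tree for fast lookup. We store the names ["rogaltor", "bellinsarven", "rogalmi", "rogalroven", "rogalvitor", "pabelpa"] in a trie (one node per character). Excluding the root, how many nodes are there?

Trace insertions, counting only characters that open a new branch:
  "rogaltor" → 8 new (r, o, g, a, l, t, o, r)
  "bellinsarven" → 12 new (b, e, l, l, i, n, s, a, r, v, e, n)
  "rogalmi" → prefix "rogal" already present; 2 new (m, i)
  "rogalroven" → prefix "rogal" already present; 5 new (r, o, v, e, n)
  "rogalvitor" → prefix "rogal" already present; 5 new (v, i, t, o, r)
  "pabelpa" → 7 new (p, a, b, e, l, p, a)
Total nodes = 8 + 12 + 2 + 5 + 5 + 7 = 39

39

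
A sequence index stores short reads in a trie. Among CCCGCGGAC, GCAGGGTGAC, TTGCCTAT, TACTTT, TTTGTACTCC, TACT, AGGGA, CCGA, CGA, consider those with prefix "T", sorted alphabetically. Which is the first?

TACT

DFS of the "T" subtree visits, in order: "TACT", "TACTTT", "TTGCCTAT", "TTTGTACTCC"
The 1st is TACT.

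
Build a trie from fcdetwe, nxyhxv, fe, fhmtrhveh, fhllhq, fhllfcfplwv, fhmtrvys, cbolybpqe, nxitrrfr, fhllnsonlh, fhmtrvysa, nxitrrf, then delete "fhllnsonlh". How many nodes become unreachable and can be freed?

After clearing the end-marker at "fhllnsonlh", prune upward until reaching a node still needed by another word.
The suffix "nsonlh" (6 nodes) is used only by "fhllnsonlh"; the node for "fhll" still has the child "h", so pruning stops there.
Nodes removed: 6

6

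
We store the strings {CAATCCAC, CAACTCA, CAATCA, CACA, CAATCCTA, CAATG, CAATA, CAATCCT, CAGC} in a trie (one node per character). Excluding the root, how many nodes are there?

Insert word by word; a character creates a node only if that edge doesn't already exist:
  "CAATCCAC" → 8 new (C, A, A, T, C, C, A, C)
  "CAACTCA" → prefix "CAA" already present; 4 new (C, T, C, A)
  "CAATCA" → prefix "CAATC" already present; 1 new (A)
  "CACA" → prefix "CA" already present; 2 new (C, A)
  "CAATCCTA" → prefix "CAATCC" already present; 2 new (T, A)
  "CAATG" → prefix "CAAT" already present; 1 new (G)
  "CAATA" → prefix "CAAT" already present; 1 new (A)
  "CAATCCT" → prefix "CAATCCT" already present; 0 new (none)
  "CAGC" → prefix "CA" already present; 2 new (G, C)
Total nodes = 8 + 4 + 1 + 2 + 2 + 1 + 1 + 0 + 2 = 21

21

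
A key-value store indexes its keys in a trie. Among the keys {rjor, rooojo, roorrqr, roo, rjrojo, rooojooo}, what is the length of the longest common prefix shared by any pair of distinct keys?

The deepest shared node is where two words last agree before diverging.
e.g. "rooojo" and "rooojooo" share the prefix "rooojo" of length 6; no pair shares a longer one.
Longest shared-prefix length: 6

6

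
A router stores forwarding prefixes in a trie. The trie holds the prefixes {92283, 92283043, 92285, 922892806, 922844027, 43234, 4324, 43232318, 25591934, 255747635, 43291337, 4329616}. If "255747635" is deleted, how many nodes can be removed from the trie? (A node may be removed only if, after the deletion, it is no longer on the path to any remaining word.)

A node on "255747635"'s path can go only if nothing else ends at it or branches off below it.
The suffix "747635" (6 nodes) is used only by "255747635"; the node for "255" still has the child "9", so pruning stops there.
Nodes removed: 6

6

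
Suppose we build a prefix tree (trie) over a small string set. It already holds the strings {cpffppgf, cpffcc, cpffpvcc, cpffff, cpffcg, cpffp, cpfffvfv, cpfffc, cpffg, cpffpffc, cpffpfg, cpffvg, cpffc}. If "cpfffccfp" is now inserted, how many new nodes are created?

3

The longest prefix of "cpfffccfp" already in the trie is "cpfffc" (length 6).
New nodes needed: |"cpfffccfp"| − 6 = 9 − 6 = 3.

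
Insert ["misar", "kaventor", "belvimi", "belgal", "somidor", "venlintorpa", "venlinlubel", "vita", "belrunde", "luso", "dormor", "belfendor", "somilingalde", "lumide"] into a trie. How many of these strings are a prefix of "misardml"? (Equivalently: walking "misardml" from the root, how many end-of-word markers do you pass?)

Traverse "misardml" character by character; count nodes along the way that are marked as word ends.
Prefixes of the query that are stored words: "misar"
Count: 1

1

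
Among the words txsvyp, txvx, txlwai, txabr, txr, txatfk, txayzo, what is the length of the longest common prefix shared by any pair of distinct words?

Equivalently: take the maximum, over all pairs, of their longest common prefix length.
e.g. "txabr" and "txatfk" share the prefix "txa" of length 3; no pair shares a longer one.
Longest shared-prefix length: 3

3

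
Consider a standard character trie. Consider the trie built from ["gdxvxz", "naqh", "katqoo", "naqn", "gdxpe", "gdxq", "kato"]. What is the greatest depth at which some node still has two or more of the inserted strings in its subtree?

3

Equivalently: take the maximum, over all pairs, of their longest common prefix length.
e.g. "gdxpe" and "gdxq" share the prefix "gdx" of length 3; no pair shares a longer one.
Longest shared-prefix length: 3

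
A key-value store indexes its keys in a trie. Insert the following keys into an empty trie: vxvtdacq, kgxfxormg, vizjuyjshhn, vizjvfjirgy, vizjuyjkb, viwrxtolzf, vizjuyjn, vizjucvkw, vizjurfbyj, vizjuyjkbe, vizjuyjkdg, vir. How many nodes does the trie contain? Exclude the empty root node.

58

Trace insertions, counting only characters that open a new branch:
  "vxvtdacq" → 8 new (v, x, v, t, d, a, c, q)
  "kgxfxormg" → 9 new (k, g, x, f, x, o, r, m, g)
  "vizjuyjshhn" → prefix "v" already present; 10 new (i, z, j, u, y, j, s, h, h, n)
  "vizjvfjirgy" → prefix "vizj" already present; 7 new (v, f, j, i, r, g, y)
  "vizjuyjkb" → prefix "vizjuyj" already present; 2 new (k, b)
  "viwrxtolzf" → prefix "vi" already present; 8 new (w, r, x, t, o, l, z, f)
  "vizjuyjn" → prefix "vizjuyj" already present; 1 new (n)
  "vizjucvkw" → prefix "vizju" already present; 4 new (c, v, k, w)
  "vizjurfbyj" → prefix "vizju" already present; 5 new (r, f, b, y, j)
  "vizjuyjkbe" → prefix "vizjuyjkb" already present; 1 new (e)
  "vizjuyjkdg" → prefix "vizjuyjk" already present; 2 new (d, g)
  "vir" → prefix "vi" already present; 1 new (r)
Total nodes = 8 + 9 + 10 + 7 + 2 + 8 + 1 + 4 + 5 + 1 + 2 + 1 = 58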